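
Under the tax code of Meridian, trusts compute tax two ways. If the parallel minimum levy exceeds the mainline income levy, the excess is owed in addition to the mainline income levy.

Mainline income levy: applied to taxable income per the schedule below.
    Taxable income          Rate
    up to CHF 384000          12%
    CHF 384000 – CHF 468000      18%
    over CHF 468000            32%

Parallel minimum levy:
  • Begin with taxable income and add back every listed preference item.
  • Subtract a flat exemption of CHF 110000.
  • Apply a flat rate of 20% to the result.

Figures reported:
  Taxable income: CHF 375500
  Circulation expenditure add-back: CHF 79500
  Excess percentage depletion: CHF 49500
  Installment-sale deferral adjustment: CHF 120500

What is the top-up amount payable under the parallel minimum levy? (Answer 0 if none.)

CHF 57940

Mainline income levy:
  CHF 375500 × 12% = CHF 45060

Parallel minimum levy:
  Adjusted income: CHF 375500 + CHF 79500 + CHF 49500 + CHF 120500 = CHF 625000
  Less exemption CHF 110000 → base CHF 515000
  CHF 515000 × 20% = CHF 103000

Excess of parallel minimum levy over mainline income levy: CHF 103000 − CHF 45060 = CHF 57940.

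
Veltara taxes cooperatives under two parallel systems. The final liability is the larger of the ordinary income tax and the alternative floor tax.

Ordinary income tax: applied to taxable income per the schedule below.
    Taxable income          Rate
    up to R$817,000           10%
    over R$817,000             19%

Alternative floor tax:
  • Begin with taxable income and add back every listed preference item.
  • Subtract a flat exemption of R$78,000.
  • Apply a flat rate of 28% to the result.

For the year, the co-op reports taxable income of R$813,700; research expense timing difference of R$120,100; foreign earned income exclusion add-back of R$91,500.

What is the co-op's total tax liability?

R$265,244

Alternative floor tax:
  Adjusted income: R$813,700 + R$120,100 + R$91,500 = R$1,025,300
  Less exemption R$78,000 → base R$947,300
  R$947,300 × 28% = R$265,244

Ordinary income tax:
  R$813,700 × 10% = R$81,370

R$265,244 > R$81,370, so the alternative floor tax is the binding amount.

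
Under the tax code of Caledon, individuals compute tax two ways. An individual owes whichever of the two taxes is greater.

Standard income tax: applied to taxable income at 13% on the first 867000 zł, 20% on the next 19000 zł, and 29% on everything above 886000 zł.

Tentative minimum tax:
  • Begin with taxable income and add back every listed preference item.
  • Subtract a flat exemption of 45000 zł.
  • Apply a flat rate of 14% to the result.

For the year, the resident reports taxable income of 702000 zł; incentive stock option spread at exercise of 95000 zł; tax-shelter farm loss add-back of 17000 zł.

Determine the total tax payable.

Tentative minimum tax:
  Adjusted income: 702000 zł + 95000 zł + 17000 zł = 814000 zł
  Less exemption 45000 zł → base 769000 zł
  769000 zł × 14% = 107660 zł

Standard income tax:
  702000 zł × 13% = 91260 zł

107660 zł > 91260 zł, so the tentative minimum tax is the binding amount.

107660 zł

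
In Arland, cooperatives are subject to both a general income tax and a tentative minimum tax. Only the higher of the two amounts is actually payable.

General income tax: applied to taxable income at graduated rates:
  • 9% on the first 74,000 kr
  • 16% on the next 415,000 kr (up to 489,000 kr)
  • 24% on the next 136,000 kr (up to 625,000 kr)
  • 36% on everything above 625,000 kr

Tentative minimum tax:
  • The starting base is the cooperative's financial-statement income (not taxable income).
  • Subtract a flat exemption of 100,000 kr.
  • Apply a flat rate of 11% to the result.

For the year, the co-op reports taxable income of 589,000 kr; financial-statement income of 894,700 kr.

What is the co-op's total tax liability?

97,060 kr

Tentative minimum tax:
  Base (financial-statement income): 894,700 kr
  Less exemption 100,000 kr → base 794,700 kr
  794,700 kr × 11% = 87,417 kr

General income tax:
  74,000 kr × 9% = 6,660 kr
  415,000 kr × 16% = 66,400 kr
  100,000 kr × 24% = 24,000 kr
  → 97,060 kr

97,060 kr > 87,417 kr, so the general income tax governs.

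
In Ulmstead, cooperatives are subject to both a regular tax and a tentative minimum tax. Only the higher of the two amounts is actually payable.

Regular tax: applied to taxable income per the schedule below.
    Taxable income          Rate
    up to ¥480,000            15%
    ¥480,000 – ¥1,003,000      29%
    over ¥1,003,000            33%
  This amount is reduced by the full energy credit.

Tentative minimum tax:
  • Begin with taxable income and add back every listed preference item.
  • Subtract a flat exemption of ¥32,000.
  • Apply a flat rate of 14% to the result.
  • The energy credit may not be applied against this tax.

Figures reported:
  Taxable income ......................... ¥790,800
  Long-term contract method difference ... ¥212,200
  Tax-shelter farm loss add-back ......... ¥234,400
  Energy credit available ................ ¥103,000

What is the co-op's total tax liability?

¥168,756

Regular tax:
  ¥480,000 × 15% = ¥72,000
  ¥310,800 × 29% = ¥90,132
  → ¥162,132
  Less energy credit ¥103,000 → ¥59,132

Tentative minimum tax:
  Adjusted income: ¥790,800 + ¥212,200 + ¥234,400 = ¥1,237,400
  Less exemption ¥32,000 → base ¥1,205,400
  ¥1,205,400 × 14% = ¥168,756

¥168,756 > ¥59,132, so the tentative minimum tax is the binding amount.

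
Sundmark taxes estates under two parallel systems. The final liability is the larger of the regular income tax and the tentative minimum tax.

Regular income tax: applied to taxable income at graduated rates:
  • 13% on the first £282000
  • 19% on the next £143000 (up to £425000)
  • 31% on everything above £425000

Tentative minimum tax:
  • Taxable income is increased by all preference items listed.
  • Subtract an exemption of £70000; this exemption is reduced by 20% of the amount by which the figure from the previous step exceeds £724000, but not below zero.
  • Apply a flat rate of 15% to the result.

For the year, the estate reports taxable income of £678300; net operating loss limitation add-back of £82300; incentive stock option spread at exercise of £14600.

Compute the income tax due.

Tentative minimum tax:
  Adjusted income: £678300 + £82300 + £14600 = £775200
  Exemption: £70000 − 20% × (£775200 − £724000) = £70000 − £10240 = £59760
  Base: £775200 − £59760 = £715440
  £715440 × 15% = £107316

Regular income tax:
  £282000 × 13% = £36660
  £143000 × 19% = £27170
  £253300 × 31% = £78523
  → £142353

£142353 > £107316, so the regular income tax governs.

£142353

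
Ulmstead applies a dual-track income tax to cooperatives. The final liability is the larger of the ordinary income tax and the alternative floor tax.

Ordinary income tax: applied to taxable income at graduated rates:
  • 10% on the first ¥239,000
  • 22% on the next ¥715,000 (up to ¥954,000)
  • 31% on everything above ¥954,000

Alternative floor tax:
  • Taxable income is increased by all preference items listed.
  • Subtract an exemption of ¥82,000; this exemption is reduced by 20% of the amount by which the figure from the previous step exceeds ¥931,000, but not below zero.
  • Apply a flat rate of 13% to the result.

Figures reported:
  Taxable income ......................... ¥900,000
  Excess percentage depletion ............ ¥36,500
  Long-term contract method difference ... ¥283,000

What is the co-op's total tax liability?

¥169,320

Alternative floor tax:
  Adjusted income: ¥900,000 + ¥36,500 + ¥283,000 = ¥1,219,500
  Exemption: ¥82,000 − 20% × (¥1,219,500 − ¥931,000) = ¥82,000 − ¥57,700 = ¥24,300
  Base: ¥1,219,500 − ¥24,300 = ¥1,195,200
  ¥1,195,200 × 13% = ¥155,376

Ordinary income tax:
  ¥239,000 × 10% = ¥23,900
  ¥661,000 × 22% = ¥145,420
  → ¥169,320

¥169,320 > ¥155,376, so the ordinary income tax governs.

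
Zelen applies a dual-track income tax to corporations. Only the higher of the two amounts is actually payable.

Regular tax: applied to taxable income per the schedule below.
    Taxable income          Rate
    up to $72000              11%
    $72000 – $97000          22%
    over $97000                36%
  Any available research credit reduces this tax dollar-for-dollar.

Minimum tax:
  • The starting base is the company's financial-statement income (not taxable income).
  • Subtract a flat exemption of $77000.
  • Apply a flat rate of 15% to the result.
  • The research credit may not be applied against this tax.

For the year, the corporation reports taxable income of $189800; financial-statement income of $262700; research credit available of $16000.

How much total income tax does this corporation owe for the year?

$30828

Regular tax:
  $72000 × 11% = $7920
  $25000 × 22% = $5500
  $92800 × 36% = $33408
  → $46828
  Less research credit $16000 → $30828

Minimum tax:
  Base (financial-statement income): $262700
  Less exemption $77000 → base $185700
  $185700 × 15% = $27855

$30828 > $27855, so the regular tax governs.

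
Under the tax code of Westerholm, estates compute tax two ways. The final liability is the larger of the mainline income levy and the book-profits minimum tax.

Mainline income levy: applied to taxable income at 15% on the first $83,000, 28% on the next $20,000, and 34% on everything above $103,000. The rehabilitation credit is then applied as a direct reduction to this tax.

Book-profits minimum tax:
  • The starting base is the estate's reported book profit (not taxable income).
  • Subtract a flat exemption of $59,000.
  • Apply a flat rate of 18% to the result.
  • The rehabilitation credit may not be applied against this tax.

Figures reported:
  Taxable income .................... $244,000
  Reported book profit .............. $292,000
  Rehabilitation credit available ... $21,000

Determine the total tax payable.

$44,990

Mainline income levy:
  $83,000 × 15% = $12,450
  $20,000 × 28% = $5,600
  $141,000 × 34% = $47,940
  → $65,990
  Less rehabilitation credit $21,000 → $44,990

Book-profits minimum tax:
  Base (reported book profit): $292,000
  Less exemption $59,000 → base $233,000
  $233,000 × 18% = $41,940

$44,990 > $41,940, so the mainline income levy governs.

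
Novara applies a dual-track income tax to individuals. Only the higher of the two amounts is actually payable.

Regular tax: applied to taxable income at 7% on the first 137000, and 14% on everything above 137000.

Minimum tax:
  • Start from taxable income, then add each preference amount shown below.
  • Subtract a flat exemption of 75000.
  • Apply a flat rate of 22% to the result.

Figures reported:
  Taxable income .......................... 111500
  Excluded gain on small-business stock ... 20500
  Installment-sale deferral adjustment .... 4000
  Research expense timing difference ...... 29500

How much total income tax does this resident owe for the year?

19910

Regular tax:
  111500 × 7% = 7805

Minimum tax:
  Adjusted income: 111500 + 20500 + 4000 + 29500 = 165500
  Less exemption 75000 → base 90500
  90500 × 22% = 19910

19910 > 7805, so the minimum tax is the binding amount.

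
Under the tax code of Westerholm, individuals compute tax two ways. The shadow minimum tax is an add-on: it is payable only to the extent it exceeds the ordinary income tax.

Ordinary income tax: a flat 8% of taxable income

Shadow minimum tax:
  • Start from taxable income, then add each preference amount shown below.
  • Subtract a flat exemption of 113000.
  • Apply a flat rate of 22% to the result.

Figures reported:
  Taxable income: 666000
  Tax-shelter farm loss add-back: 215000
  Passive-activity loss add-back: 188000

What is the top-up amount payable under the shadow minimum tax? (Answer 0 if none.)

Ordinary income tax:
  666000 × 8% = 53280

Shadow minimum tax:
  Adjusted income: 666000 + 215000 + 188000 = 1069000
  Less exemption 113000 → base 956000
  956000 × 22% = 210320

Excess of shadow minimum tax over ordinary income tax: 210320 − 53280 = 157040.

157040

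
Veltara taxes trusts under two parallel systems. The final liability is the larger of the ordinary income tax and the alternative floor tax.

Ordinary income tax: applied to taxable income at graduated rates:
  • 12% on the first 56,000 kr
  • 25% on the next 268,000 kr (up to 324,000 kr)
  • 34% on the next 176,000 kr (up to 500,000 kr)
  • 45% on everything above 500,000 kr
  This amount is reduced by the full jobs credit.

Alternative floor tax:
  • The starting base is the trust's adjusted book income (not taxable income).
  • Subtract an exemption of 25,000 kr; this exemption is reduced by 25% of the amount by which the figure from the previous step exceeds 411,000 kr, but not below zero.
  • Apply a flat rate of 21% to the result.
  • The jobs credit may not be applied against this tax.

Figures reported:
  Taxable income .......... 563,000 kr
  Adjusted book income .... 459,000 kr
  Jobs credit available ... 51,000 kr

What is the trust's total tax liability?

110,910 kr

Alternative floor tax:
  Base (adjusted book income): 459,000 kr
  Exemption: 25,000 kr − 25% × (459,000 kr − 411,000 kr) = 25,000 kr − 12,000 kr = 13,000 kr
  Base: 459,000 kr − 13,000 kr = 446,000 kr
  446,000 kr × 21% = 93,660 kr

Ordinary income tax:
  56,000 kr × 12% = 6,720 kr
  268,000 kr × 25% = 67,000 kr
  176,000 kr × 34% = 59,840 kr
  63,000 kr × 45% = 28,350 kr
  → 161,910 kr
  Less jobs credit 51,000 kr → 110,910 kr

110,910 kr > 93,660 kr, so the ordinary income tax governs.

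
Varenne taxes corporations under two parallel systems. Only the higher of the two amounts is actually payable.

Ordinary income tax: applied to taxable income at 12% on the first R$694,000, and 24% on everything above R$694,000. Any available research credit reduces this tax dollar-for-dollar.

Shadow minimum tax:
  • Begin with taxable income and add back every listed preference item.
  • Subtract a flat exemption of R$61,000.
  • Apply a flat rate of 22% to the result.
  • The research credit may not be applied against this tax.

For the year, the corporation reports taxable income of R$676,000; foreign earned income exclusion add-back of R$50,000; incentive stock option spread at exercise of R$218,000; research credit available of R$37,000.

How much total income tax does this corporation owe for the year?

R$194,260

Shadow minimum tax:
  Adjusted income: R$676,000 + R$50,000 + R$218,000 = R$944,000
  Less exemption R$61,000 → base R$883,000
  R$883,000 × 22% = R$194,260

Ordinary income tax:
  R$676,000 × 12% = R$81,120
  Less research credit R$37,000 → R$44,120

R$194,260 > R$44,120, so the shadow minimum tax is the binding amount.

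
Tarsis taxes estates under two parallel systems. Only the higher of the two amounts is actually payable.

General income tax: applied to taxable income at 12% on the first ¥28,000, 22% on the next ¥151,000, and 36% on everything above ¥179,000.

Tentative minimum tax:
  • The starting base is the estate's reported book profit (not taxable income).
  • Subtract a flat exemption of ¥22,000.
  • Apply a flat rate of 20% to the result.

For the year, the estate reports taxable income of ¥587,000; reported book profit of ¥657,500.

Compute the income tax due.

General income tax:
  ¥28,000 × 12% = ¥3,360
  ¥151,000 × 22% = ¥33,220
  ¥408,000 × 36% = ¥146,880
  → ¥183,460

Tentative minimum tax:
  Base (reported book profit): ¥657,500
  Less exemption ¥22,000 → base ¥635,500
  ¥635,500 × 20% = ¥127,100

¥183,460 > ¥127,100, so the general income tax governs.

¥183,460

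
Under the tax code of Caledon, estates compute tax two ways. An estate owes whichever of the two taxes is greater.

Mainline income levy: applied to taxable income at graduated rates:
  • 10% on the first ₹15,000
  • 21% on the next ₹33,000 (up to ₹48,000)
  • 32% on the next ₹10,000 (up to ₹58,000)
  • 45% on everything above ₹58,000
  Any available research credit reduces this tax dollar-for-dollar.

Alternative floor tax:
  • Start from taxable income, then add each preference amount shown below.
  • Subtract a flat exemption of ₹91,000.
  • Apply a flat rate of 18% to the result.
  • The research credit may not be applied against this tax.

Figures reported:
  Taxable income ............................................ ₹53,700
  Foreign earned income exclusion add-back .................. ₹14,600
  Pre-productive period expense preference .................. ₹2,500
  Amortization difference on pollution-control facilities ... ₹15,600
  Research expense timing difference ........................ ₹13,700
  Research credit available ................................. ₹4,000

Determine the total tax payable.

₹6,254

Mainline income levy:
  ₹15,000 × 10% = ₹1,500
  ₹33,000 × 21% = ₹6,930
  ₹5,700 × 32% = ₹1,824
  → ₹10,254
  Less research credit ₹4,000 → ₹6,254

Alternative floor tax:
  Adjusted income: ₹53,700 + ₹14,600 + ₹2,500 + ₹15,600 + ₹13,700 = ₹100,100
  Less exemption ₹91,000 → base ₹9,100
  ₹9,100 × 18% = ₹1,638

₹6,254 > ₹1,638, so the mainline income levy governs.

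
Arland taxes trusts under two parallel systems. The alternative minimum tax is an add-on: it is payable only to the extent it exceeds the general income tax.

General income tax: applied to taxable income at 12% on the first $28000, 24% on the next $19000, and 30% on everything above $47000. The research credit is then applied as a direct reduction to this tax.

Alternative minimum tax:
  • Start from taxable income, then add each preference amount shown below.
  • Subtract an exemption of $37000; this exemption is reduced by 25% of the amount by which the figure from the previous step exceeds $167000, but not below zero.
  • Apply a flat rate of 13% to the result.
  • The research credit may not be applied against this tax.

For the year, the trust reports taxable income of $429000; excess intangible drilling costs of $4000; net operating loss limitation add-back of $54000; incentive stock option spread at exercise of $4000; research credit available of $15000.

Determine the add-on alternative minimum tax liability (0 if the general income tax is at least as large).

$0

Alternative minimum tax:
  Adjusted income: $429000 + $4000 + $54000 + $4000 = $491000
  Exemption: 25% × ($491000 − $167000) = $81000 ≥ $37000, so the exemption is fully phased out
  Base: $491000 − $0 = $491000
  $491000 × 13% = $63830

General income tax:
  $28000 × 12% = $3360
  $19000 × 24% = $4560
  $382000 × 30% = $114600
  → $122520
  Less research credit $15000 → $107520

$63830 ≤ $107520, so no add-on is due.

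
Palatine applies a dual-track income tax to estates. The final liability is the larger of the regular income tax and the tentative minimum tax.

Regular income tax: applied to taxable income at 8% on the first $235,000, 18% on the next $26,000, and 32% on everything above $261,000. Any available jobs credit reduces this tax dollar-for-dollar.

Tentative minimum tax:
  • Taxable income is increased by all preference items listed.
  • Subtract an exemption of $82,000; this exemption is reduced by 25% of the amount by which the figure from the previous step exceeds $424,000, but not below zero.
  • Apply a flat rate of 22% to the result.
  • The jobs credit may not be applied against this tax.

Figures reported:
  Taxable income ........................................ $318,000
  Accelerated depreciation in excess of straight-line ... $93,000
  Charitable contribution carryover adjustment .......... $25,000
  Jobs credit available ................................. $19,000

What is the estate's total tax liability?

Regular income tax:
  $235,000 × 8% = $18,800
  $26,000 × 18% = $4,680
  $57,000 × 32% = $18,240
  → $41,720
  Less jobs credit $19,000 → $22,720

Tentative minimum tax:
  Adjusted income: $318,000 + $93,000 + $25,000 = $436,000
  Exemption: $82,000 − 25% × ($436,000 − $424,000) = $82,000 − $3,000 = $79,000
  Base: $436,000 − $79,000 = $357,000
  $357,000 × 22% = $78,540

$78,540 > $22,720, so the tentative minimum tax is the binding amount.

$78,540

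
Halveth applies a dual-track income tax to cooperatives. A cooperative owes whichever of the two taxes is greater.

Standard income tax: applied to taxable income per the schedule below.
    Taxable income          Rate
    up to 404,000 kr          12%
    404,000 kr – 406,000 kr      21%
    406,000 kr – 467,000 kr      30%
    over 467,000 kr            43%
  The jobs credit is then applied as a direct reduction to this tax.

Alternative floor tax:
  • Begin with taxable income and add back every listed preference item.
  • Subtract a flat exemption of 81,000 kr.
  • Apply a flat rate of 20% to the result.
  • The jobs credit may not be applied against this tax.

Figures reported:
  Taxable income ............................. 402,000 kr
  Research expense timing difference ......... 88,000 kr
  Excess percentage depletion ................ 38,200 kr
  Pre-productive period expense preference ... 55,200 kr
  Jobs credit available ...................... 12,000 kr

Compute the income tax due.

100,480 kr

Standard income tax:
  402,000 kr × 12% = 48,240 kr
  Less jobs credit 12,000 kr → 36,240 kr

Alternative floor tax:
  Adjusted income: 402,000 kr + 88,000 kr + 38,200 kr + 55,200 kr = 583,400 kr
  Less exemption 81,000 kr → base 502,400 kr
  502,400 kr × 20% = 100,480 kr

100,480 kr > 36,240 kr, so the alternative floor tax is the binding amount.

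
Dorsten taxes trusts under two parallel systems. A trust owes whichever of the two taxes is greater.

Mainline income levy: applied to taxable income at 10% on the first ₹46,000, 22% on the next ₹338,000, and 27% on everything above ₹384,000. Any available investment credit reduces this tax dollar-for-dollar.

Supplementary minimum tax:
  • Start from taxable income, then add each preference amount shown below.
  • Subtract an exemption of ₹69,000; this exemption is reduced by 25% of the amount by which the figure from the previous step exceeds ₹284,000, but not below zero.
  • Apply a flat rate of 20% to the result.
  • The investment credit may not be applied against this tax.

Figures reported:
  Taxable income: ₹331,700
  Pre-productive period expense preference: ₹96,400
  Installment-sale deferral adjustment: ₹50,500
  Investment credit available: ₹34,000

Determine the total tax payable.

₹91,650

Mainline income levy:
  ₹46,000 × 10% = ₹4,600
  ₹285,700 × 22% = ₹62,854
  → ₹67,454
  Less investment credit ₹34,000 → ₹33,454

Supplementary minimum tax:
  Adjusted income: ₹331,700 + ₹96,400 + ₹50,500 = ₹478,600
  Exemption: ₹69,000 − 25% × (₹478,600 − ₹284,000) = ₹69,000 − ₹48,650 = ₹20,350
  Base: ₹478,600 − ₹20,350 = ₹458,250
  ₹458,250 × 20% = ₹91,650

₹91,650 > ₹33,454, so the supplementary minimum tax is the binding amount.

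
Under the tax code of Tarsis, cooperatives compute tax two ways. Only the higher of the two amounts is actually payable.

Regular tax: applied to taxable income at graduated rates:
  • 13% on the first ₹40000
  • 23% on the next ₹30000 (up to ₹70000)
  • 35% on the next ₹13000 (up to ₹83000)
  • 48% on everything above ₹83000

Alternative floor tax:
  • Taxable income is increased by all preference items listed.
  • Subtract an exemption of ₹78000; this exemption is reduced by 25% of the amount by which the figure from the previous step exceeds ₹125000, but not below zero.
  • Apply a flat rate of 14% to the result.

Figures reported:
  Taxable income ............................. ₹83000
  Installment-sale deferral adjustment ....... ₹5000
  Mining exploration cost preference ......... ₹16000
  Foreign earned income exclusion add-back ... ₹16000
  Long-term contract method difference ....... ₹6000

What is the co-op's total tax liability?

Alternative floor tax:
  Adjusted income: ₹83000 + ₹5000 + ₹16000 + ₹16000 + ₹6000 = ₹126000
  Exemption: ₹78000 − 25% × (₹126000 − ₹125000) = ₹78000 − ₹250 = ₹77750
  Base: ₹126000 − ₹77750 = ₹48250
  ₹48250 × 14% = ₹6755

Regular tax:
  ₹40000 × 13% = ₹5200
  ₹30000 × 23% = ₹6900
  ₹13000 × 35% = ₹4550
  → ₹16650

₹16650 > ₹6755, so the regular tax governs.

₹16650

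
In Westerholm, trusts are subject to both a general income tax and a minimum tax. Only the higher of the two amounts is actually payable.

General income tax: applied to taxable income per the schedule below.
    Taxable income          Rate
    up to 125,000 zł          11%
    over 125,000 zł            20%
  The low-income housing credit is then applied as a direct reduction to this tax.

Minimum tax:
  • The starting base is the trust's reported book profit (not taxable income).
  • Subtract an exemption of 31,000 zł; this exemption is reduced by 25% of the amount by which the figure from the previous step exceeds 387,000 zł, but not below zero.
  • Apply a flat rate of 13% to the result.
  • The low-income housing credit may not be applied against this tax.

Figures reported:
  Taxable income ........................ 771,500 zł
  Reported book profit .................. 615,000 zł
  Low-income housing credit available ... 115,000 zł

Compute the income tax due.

Minimum tax:
  Base (reported book profit): 615,000 zł
  Exemption: 25% × (615,000 zł − 387,000 zł) = 57,000 zł ≥ 31,000 zł, so the exemption is fully phased out
  Base: 615,000 zł − 0 zł = 615,000 zł
  615,000 zł × 13% = 79,950 zł

General income tax:
  125,000 zł × 11% = 13,750 zł
  646,500 zł × 20% = 129,300 zł
  → 143,050 zł
  Less low-income housing credit 115,000 zł → 28,050 zł

79,950 zł > 28,050 zł, so the minimum tax is the binding amount.

79,950 zł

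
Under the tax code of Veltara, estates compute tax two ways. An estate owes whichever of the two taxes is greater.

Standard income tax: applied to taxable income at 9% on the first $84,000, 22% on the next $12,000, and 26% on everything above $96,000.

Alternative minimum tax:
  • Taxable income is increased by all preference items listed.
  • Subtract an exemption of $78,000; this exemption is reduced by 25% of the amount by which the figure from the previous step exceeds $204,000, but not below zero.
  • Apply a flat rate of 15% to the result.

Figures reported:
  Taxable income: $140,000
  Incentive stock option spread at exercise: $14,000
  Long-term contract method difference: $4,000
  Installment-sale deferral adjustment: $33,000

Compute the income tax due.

$21,640

Alternative minimum tax:
  Adjusted income: $140,000 + $14,000 + $4,000 + $33,000 = $191,000
  Exemption: $191,000 ≤ $204,000, so full $78,000 applies
  Base: $191,000 − $78,000 = $113,000
  $113,000 × 15% = $16,950

Standard income tax:
  $84,000 × 9% = $7,560
  $12,000 × 22% = $2,640
  $44,000 × 26% = $11,440
  → $21,640

$21,640 > $16,950, so the standard income tax governs.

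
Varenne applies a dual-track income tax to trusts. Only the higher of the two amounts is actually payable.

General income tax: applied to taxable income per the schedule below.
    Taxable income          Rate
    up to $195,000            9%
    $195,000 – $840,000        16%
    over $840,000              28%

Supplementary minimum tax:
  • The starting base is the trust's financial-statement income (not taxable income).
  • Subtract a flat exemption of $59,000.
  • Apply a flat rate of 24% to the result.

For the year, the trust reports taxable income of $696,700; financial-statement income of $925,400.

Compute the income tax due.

General income tax:
  $195,000 × 9% = $17,550
  $501,700 × 16% = $80,272
  → $97,822

Supplementary minimum tax:
  Base (financial-statement income): $925,400
  Less exemption $59,000 → base $866,400
  $866,400 × 24% = $207,936

$207,936 > $97,822, so the supplementary minimum tax is the binding amount.

$207,936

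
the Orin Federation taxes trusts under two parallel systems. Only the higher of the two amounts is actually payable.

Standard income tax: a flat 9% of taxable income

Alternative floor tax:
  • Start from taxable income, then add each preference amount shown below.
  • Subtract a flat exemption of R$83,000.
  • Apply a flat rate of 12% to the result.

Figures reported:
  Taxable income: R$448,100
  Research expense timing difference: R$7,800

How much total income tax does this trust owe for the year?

Standard income tax:
  R$448,100 × 9% = R$40,329

Alternative floor tax:
  Adjusted income: R$448,100 + R$7,800 = R$455,900
  Less exemption R$83,000 → base R$372,900
  R$372,900 × 12% = R$44,748

R$44,748 > R$40,329, so the alternative floor tax is the binding amount.

R$44,748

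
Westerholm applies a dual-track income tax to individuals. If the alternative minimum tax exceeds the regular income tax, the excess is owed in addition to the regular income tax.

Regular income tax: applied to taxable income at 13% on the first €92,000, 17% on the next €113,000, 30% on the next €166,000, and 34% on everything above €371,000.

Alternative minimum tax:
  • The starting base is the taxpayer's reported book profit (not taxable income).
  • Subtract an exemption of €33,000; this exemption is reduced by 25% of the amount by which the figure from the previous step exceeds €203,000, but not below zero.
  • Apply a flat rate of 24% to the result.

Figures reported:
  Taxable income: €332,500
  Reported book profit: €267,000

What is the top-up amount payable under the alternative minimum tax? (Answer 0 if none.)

€0

Alternative minimum tax:
  Base (reported book profit): €267,000
  Exemption: €33,000 − 25% × (€267,000 − €203,000) = €33,000 − €16,000 = €17,000
  Base: €267,000 − €17,000 = €250,000
  €250,000 × 24% = €60,000

Regular income tax:
  €92,000 × 13% = €11,960
  €113,000 × 17% = €19,210
  €127,500 × 30% = €38,250
  → €69,420

€60,000 ≤ €69,420, so no add-on is due.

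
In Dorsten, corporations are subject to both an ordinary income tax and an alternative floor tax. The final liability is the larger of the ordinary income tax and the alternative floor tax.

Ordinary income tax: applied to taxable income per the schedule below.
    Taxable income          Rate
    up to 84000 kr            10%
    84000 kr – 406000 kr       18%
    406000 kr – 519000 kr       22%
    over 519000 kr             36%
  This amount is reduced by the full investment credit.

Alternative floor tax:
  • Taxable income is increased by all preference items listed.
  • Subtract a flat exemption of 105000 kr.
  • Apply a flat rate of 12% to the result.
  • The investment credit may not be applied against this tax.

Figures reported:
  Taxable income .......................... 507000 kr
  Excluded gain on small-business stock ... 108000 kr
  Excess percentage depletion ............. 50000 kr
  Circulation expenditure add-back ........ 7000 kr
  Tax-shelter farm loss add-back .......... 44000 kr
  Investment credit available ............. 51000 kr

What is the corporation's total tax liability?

Ordinary income tax:
  84000 kr × 10% = 8400 kr
  322000 kr × 18% = 57960 kr
  101000 kr × 22% = 22220 kr
  → 88580 kr
  Less investment credit 51000 kr → 37580 kr

Alternative floor tax:
  Adjusted income: 507000 kr + 108000 kr + 50000 kr + 7000 kr + 44000 kr = 716000 kr
  Less exemption 105000 kr → base 611000 kr
  611000 kr × 12% = 73320 kr

73320 kr > 37580 kr, so the alternative floor tax is the binding amount.

73320 kr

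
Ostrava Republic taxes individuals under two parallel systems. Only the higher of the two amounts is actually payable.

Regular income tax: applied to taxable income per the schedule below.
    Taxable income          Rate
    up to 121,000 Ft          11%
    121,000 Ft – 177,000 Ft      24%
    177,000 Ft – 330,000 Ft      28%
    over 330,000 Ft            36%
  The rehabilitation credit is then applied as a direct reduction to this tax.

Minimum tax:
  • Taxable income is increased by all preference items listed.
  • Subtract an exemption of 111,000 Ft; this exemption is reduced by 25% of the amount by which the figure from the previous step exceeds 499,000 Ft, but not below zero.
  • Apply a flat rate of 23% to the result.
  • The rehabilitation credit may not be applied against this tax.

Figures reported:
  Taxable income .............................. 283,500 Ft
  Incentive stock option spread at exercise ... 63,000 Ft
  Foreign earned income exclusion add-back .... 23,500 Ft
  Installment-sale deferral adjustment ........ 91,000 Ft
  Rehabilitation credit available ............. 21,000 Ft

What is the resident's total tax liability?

Minimum tax:
  Adjusted income: 283,500 Ft + 63,000 Ft + 23,500 Ft + 91,000 Ft = 461,000 Ft
  Exemption: 461,000 Ft ≤ 499,000 Ft, so full 111,000 Ft applies
  Base: 461,000 Ft − 111,000 Ft = 350,000 Ft
  350,000 Ft × 23% = 80,500 Ft

Regular income tax:
  121,000 Ft × 11% = 13,310 Ft
  56,000 Ft × 24% = 13,440 Ft
  106,500 Ft × 28% = 29,820 Ft
  → 56,570 Ft
  Less rehabilitation credit 21,000 Ft → 35,570 Ft

80,500 Ft > 35,570 Ft, so the minimum tax is the binding amount.

80,500 Ft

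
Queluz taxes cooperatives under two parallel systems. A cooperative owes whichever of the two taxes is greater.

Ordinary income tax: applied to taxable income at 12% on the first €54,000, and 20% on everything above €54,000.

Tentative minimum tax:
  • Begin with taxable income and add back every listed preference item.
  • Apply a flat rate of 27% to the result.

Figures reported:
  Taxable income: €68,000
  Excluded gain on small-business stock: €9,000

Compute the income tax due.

€20,790

Tentative minimum tax:
  Adjusted income: €68,000 + €9,000 = €77,000
  €77,000 × 27% = €20,790

Ordinary income tax:
  €54,000 × 12% = €6,480
  €14,000 × 20% = €2,800
  → €9,280

€20,790 > €9,280, so the tentative minimum tax is the binding amount.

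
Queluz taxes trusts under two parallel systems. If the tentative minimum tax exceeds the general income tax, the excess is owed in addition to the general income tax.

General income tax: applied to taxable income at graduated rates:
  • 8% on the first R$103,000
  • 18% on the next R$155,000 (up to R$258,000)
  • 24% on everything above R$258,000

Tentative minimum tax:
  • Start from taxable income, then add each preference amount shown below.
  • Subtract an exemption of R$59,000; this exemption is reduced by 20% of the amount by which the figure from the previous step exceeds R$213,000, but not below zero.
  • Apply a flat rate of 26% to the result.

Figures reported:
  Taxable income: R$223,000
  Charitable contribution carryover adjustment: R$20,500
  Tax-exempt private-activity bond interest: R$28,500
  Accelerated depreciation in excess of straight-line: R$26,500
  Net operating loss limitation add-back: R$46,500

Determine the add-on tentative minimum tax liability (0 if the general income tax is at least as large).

General income tax:
  R$103,000 × 8% = R$8,240
  R$120,000 × 18% = R$21,600
  → R$29,840

Tentative minimum tax:
  Adjusted income: R$223,000 + R$20,500 + R$28,500 + R$26,500 + R$46,500 = R$345,000
  Exemption: R$59,000 − 20% × (R$345,000 − R$213,000) = R$59,000 − R$26,400 = R$32,600
  Base: R$345,000 − R$32,600 = R$312,400
  R$312,400 × 26% = R$81,224

Excess of tentative minimum tax over general income tax: R$81,224 − R$29,840 = R$51,384.

R$51,384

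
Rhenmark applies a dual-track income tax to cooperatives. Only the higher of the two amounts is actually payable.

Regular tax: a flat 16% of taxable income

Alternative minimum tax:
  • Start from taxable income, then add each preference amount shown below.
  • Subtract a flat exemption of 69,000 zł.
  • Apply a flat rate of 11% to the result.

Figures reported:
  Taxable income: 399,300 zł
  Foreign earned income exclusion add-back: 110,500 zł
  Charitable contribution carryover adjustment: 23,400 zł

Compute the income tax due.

63,888 zł

Alternative minimum tax:
  Adjusted income: 399,300 zł + 110,500 zł + 23,400 zł = 533,200 zł
  Less exemption 69,000 zł → base 464,200 zł
  464,200 zł × 11% = 51,062 zł

Regular tax:
  399,300 zł × 16% = 63,888 zł

63,888 zł > 51,062 zł, so the regular tax governs.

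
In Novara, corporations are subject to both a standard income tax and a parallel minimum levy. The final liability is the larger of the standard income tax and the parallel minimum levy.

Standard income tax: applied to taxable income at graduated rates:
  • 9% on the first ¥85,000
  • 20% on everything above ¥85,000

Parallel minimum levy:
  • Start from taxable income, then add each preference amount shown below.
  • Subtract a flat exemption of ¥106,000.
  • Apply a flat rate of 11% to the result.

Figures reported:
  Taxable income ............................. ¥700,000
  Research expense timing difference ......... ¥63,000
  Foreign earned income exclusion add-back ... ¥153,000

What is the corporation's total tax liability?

Standard income tax:
  ¥85,000 × 9% = ¥7,650
  ¥615,000 × 20% = ¥123,000
  → ¥130,650

Parallel minimum levy:
  Adjusted income: ¥700,000 + ¥63,000 + ¥153,000 = ¥916,000
  Less exemption ¥106,000 → base ¥810,000
  ¥810,000 × 11% = ¥89,100

¥130,650 > ¥89,100, so the standard income tax governs.

¥130,650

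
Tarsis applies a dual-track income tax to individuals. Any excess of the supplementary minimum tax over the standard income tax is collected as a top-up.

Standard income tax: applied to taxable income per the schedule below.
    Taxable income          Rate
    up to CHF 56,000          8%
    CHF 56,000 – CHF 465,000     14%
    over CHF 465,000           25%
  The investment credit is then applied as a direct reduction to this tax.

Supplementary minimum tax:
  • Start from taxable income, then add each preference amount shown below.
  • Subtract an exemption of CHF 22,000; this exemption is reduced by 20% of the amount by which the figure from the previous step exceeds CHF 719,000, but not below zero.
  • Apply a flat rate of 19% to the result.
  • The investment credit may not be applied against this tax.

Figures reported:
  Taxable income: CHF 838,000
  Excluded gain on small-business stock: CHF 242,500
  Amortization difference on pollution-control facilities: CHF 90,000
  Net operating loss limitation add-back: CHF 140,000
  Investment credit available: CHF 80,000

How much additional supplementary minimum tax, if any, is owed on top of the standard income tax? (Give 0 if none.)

Standard income tax:
  CHF 56,000 × 8% = CHF 4,480
  CHF 409,000 × 14% = CHF 57,260
  CHF 373,000 × 25% = CHF 93,250
  → CHF 154,990
  Less investment credit CHF 80,000 → CHF 74,990

Supplementary minimum tax:
  Adjusted income: CHF 838,000 + CHF 242,500 + CHF 90,000 + CHF 140,000 = CHF 1,310,500
  Exemption: 20% × (CHF 1,310,500 − CHF 719,000) = CHF 118,300 ≥ CHF 22,000, so the exemption is fully phased out
  Base: CHF 1,310,500 − CHF 0 = CHF 1,310,500
  CHF 1,310,500 × 19% = CHF 248,995

Excess of supplementary minimum tax over standard income tax: CHF 248,995 − CHF 74,990 = CHF 174,005.

CHF 174,005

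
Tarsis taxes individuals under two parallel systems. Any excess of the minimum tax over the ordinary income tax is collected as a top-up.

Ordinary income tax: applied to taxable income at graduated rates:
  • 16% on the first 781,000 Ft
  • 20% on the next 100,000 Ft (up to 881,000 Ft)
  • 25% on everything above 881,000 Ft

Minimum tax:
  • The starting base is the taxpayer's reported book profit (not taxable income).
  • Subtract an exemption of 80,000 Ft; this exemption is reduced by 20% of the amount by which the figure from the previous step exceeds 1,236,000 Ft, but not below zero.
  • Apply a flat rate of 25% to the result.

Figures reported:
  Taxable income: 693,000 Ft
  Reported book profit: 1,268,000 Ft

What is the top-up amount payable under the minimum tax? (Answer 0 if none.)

Ordinary income tax:
  693,000 Ft × 16% = 110,880 Ft

Minimum tax:
  Base (reported book profit): 1,268,000 Ft
  Exemption: 80,000 Ft − 20% × (1,268,000 Ft − 1,236,000 Ft) = 80,000 Ft − 6,400 Ft = 73,600 Ft
  Base: 1,268,000 Ft − 73,600 Ft = 1,194,400 Ft
  1,194,400 Ft × 25% = 298,600 Ft

Excess of minimum tax over ordinary income tax: 298,600 Ft − 110,880 Ft = 187,720 Ft.

187,720 Ft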